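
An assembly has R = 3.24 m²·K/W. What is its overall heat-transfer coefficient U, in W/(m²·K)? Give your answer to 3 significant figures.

U = 1/R = 1/3.24 = 0.3086

0.309 W/(m²·K)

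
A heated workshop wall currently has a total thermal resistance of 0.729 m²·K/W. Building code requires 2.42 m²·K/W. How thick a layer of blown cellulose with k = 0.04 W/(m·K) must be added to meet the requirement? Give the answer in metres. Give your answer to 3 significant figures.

0.0676 m

ΔR = 2.42 − 0.729 = 1.691 m²·K/W
L = ΔR × k = 1.691 × 0.04 = 0.06764 m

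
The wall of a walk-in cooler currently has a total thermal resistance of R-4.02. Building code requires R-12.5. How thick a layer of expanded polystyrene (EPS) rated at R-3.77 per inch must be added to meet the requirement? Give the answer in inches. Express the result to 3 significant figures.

ΔR = 12.5 − 4.02 = 8.48 ft²·°F·h/BTU
L = ΔR / (R/in) = 8.48/3.77 = 2.249 in

2.25 in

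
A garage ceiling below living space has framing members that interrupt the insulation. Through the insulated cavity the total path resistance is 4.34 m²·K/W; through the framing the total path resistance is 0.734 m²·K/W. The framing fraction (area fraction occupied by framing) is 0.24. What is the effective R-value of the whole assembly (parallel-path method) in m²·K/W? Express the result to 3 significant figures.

U_eff = 0.76/4.34 + 0.24/0.734 = 0.1751 + 0.327 = 0.5021
R_eff = 1/U_eff = 1.992 m²·K/W

1.99 m²·K/W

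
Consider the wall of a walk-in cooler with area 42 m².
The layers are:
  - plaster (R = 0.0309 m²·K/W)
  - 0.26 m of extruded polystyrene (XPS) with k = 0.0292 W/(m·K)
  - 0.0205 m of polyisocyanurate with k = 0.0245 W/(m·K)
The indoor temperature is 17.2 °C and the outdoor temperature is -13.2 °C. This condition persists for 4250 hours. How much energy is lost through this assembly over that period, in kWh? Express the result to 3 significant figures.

0.26/0.0292 = 8.904
0.0205/0.0245 = 0.8367
R_total = 0.0309 + 8.904 + 0.8367 = 9.772 m²·K/W
Q = 42 × (17.2 − (-13.2)) / 9.772 = 130.7 W
E = 130.7 W × 4250 h / 1000 = 555.3 kWh

555 kWh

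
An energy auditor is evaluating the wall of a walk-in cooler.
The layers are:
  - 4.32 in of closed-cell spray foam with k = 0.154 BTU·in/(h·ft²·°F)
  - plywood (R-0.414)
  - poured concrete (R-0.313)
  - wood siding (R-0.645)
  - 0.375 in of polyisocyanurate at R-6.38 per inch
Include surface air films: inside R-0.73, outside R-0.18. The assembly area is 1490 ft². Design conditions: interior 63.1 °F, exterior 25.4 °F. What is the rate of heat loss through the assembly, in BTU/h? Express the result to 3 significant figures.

4.32/0.154 = 28.05
0.375 × 6.38 = 2.393
R_total = 0.73 + 28.05 + 0.414 + 0.313 + 0.645 + 2.393 + 0.18 = 32.73 ft²·°F·h/BTU
Q = A·ΔT/R = 1490 × (63.1 − 25.4) / 32.73 = 1716 BTU/h

1720 BTU/h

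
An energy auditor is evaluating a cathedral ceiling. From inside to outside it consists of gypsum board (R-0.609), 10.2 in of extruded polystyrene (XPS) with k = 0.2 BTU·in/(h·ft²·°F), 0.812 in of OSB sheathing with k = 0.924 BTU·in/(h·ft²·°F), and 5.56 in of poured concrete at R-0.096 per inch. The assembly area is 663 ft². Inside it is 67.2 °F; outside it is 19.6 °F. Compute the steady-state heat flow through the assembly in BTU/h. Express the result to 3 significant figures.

595 BTU/h

10.2/0.2 = 51
0.812/0.924 = 0.8788
5.56 × 0.096 = 0.5338
R_total = 0.609 + 51 + 0.8788 + 0.5338 = 53.02 ft²·°F·h/BTU
Q = A·ΔT/R = 663 × (67.2 − 19.6) / 53.02 = 595.2 BTU/h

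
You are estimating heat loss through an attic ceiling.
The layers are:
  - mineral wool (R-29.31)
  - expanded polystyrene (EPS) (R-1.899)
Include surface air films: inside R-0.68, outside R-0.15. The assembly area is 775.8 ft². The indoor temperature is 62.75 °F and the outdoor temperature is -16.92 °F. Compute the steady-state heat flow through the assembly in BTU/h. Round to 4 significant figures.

R_total = 0.68 + 29.31 + 1.899 + 0.15 = 32.039 ft²·°F·h/BTU
Q = A·ΔT/R = 775.8 × (62.75 − (-16.92)) / 32.039 = 1929.1 BTU/h

1929 BTU/h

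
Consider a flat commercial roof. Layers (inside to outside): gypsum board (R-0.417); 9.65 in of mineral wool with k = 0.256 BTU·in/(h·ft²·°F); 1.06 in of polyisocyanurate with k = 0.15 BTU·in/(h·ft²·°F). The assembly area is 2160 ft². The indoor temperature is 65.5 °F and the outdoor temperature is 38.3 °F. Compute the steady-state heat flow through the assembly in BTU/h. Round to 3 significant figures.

9.65/0.256 = 37.7
1.06/0.15 = 7.067
R_total = 0.417 + 37.7 + 7.067 = 45.18 ft²·°F·h/BTU
Q = A·ΔT/R = 2160 × (65.5 − 38.3) / 45.18 = 1300 BTU/h

1300 BTU/h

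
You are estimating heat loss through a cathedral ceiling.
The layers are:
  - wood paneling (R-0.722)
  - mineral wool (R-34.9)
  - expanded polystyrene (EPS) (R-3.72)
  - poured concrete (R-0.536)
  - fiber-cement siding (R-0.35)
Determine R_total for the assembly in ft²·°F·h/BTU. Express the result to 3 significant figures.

40.2 ft²·°F·h/BTU

R_total = 0.722 + 34.9 + 3.72 + 0.536 + 0.35 = 40.23 ft²·°F·h/BTU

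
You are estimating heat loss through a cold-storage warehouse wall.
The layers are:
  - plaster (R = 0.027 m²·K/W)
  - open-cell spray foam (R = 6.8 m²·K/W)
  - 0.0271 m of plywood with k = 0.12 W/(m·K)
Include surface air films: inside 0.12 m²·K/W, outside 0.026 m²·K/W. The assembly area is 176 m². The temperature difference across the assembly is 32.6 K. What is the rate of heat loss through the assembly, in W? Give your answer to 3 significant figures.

0.0271/0.12 = 0.2258
R_total = 0.12 + 0.027 + 6.8 + 0.2258 + 0.026 = 7.199 m²·K/W
Q = A·ΔT/R = 176 × 32.6 / 7.199 = 797 W

797 W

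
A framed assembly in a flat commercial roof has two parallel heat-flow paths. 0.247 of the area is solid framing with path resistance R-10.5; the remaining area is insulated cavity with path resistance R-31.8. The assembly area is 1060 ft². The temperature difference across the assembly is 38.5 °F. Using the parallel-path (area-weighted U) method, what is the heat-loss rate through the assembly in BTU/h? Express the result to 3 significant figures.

1930 BTU/h

U_eff = 0.753/31.8 + 0.247/10.5 = 0.02368 + 0.02352 = 0.0472
R_eff = 1/U_eff = 21.19 ft²·°F·h/BTU
Q = 1060 × 38.5 / 21.19 = 1926 BTU/h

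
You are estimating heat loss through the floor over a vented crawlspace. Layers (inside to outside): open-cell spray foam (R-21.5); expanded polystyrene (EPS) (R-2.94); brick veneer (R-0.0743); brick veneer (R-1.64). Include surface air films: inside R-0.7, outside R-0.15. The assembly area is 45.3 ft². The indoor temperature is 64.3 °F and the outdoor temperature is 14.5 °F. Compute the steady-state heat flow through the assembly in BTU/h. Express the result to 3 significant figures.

R_total = 0.7 + 21.5 + 2.94 + 0.0743 + 1.64 + 0.15 = 27 ft²·°F·h/BTU
Q = A·ΔT/R = 45.3 × (64.3 − 14.5) / 27 = 83.54 BTU/h

83.5 BTU/h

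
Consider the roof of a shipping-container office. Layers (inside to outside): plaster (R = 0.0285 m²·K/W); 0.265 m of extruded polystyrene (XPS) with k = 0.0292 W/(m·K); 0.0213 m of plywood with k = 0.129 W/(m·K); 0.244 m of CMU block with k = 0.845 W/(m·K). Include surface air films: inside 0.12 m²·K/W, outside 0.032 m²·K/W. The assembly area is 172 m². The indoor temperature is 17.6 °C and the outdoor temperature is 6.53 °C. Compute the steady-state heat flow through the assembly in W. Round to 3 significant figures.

0.265/0.0292 = 9.075
0.0213/0.129 = 0.1651
0.244/0.845 = 0.2888
R_total = 0.12 + 0.0285 + 9.075 + 0.1651 + 0.2888 + 0.032 = 9.71 m²·K/W
Q = A·ΔT/R = 172 × (17.6 − 6.53) / 9.71 = 196.1 W

196 W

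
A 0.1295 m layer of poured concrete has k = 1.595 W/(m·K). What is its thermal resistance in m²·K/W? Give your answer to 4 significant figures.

0.08119 m²·K/W

R = L/k = 0.1295/1.595 = 0.081191 m²·K/W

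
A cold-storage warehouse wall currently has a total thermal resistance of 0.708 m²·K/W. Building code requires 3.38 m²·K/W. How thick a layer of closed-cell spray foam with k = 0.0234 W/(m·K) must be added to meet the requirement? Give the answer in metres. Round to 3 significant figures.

ΔR = 3.38 − 0.708 = 2.672 m²·K/W
L = ΔR × k = 2.672 × 0.0234 = 0.06252 m

0.0625 m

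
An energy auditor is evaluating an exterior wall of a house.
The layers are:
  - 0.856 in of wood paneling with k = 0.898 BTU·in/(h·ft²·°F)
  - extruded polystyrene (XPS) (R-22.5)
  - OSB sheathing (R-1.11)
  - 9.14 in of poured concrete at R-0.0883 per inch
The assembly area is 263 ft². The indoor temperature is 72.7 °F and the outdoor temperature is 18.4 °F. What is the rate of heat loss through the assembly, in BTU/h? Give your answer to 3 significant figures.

563 BTU/h

0.856/0.898 = 0.9532
9.14 × 0.0883 = 0.8071
R_total = 0.9532 + 22.5 + 1.11 + 0.8071 = 25.37 ft²·°F·h/BTU
Q = A·ΔT/R = 263 × (72.7 − 18.4) / 25.37 = 562.9 BTU/h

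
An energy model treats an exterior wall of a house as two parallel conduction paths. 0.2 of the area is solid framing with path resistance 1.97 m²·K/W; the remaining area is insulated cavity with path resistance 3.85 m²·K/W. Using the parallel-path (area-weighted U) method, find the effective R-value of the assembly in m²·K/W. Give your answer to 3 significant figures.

3.23 m²·K/W

U_eff = 0.8/3.85 + 0.2/1.97 = 0.2078 + 0.1015 = 0.3093
R_eff = 1/U_eff = 3.233 m²·K/W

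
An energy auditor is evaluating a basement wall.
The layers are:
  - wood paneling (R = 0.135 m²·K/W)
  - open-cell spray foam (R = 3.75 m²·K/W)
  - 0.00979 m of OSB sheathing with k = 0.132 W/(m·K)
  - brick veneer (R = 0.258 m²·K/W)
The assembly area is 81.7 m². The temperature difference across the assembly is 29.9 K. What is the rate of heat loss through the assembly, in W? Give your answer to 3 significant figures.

579 W

0.00979/0.132 = 0.07417
R_total = 0.135 + 3.75 + 0.07417 + 0.258 = 4.217 m²·K/W
Q = A·ΔT/R = 81.7 × 29.9 / 4.217 = 579.3 W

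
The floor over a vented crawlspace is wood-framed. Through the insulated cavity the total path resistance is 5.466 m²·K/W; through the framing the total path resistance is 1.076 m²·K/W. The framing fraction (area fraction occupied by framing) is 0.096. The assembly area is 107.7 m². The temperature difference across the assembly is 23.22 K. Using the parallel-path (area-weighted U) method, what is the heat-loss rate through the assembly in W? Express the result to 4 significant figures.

U_eff = 0.904/5.466 + 0.096/1.076 = 0.16539 + 0.089219 = 0.25461
R_eff = 1/U_eff = 3.9276 m²·K/W
Q = 107.7 × 23.22 / 3.9276 = 636.72 W

636.7 W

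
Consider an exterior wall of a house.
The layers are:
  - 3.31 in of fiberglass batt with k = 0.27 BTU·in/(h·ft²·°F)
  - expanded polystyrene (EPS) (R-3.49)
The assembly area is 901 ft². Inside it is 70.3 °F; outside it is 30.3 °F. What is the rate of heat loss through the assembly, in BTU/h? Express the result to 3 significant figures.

3.31/0.27 = 12.26
R_total = 12.26 + 3.49 = 15.75 ft²·°F·h/BTU
Q = A·ΔT/R = 901 × (70.3 − 30.3) / 15.75 = 2288 BTU/h

2290 BTU/h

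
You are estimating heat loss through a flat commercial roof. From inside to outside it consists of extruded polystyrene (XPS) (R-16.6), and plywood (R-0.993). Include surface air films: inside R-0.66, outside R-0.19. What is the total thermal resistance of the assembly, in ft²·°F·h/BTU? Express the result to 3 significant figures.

18.4 ft²·°F·h/BTU

R_total = 0.66 + 16.6 + 0.993 + 0.19 = 18.44 ft²·°F·h/BTU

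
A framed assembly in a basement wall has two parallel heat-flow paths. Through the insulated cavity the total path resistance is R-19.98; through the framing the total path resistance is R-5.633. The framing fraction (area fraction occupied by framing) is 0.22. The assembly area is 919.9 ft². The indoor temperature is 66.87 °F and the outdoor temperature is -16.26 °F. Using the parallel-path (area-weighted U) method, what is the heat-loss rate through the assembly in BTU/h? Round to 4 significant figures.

U_eff = 0.78/19.98 + 0.22/5.633 = 0.039039 + 0.039056 = 0.078095
R_eff = 1/U_eff = 12.805 ft²·°F·h/BTU
Q = 919.9 × (66.87 − (-16.26)) / 12.805 = 5972 BTU/h

5972 BTU/h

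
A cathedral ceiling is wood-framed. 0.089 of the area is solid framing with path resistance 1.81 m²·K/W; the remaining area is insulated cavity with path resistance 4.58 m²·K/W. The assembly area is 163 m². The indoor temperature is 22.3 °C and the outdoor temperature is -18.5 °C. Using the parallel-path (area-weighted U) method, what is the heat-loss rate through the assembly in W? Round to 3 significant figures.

U_eff = 0.911/4.58 + 0.089/1.81 = 0.1989 + 0.04917 = 0.2481
R_eff = 1/U_eff = 4.031 m²·K/W
Q = 163 × (22.3 − (-18.5)) / 4.031 = 1650 W

1650 W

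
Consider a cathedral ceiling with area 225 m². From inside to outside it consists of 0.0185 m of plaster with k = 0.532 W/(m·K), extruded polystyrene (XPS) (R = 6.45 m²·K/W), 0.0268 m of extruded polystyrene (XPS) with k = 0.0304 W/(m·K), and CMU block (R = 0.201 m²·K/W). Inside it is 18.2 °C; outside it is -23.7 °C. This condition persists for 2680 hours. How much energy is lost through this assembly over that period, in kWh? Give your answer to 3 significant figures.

0.0185/0.532 = 0.03477
0.0268/0.0304 = 0.8816
R_total = 0.03477 + 6.45 + 0.8816 + 0.201 = 7.567 m²·K/W
Q = 225 × (18.2 − (-23.7)) / 7.567 = 1246 W
E = 1246 W × 2680 h / 1000 = 3339 kWh

3340 kWh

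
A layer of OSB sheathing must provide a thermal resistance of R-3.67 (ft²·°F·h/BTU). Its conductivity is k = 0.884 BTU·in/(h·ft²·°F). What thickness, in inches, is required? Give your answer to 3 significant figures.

3.24 in

L = R × k = 3.67 × 0.884 = 3.244 in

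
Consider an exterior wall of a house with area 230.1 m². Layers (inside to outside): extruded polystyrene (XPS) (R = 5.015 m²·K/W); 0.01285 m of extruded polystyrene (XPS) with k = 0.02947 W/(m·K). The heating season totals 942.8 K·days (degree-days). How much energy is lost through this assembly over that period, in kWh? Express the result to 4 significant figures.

955.1 kWh

0.01285/0.02947 = 0.43604
R_total = 5.015 + 0.43604 = 5.451 m²·K/W
E = A × HDD × 24 / R / 1000 = 230.1 × 942.8 × 24 / 5.451 / 1000 = 955.14 kWh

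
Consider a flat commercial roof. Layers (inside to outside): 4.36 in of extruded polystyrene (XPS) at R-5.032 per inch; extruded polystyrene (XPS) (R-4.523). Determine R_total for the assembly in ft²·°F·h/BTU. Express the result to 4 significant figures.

4.36 × 5.032 = 21.94
R_total = 21.94 + 4.523 = 26.463 ft²·°F·h/BTU

26.46 ft²·°F·h/BTU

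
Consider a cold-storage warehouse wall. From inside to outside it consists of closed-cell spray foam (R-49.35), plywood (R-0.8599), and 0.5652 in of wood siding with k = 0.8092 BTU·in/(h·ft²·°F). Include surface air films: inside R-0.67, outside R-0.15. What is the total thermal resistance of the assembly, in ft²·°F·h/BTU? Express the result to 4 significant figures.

0.5652/0.8092 = 0.69847
R_total = 0.67 + 49.35 + 0.8599 + 0.69847 + 0.15 = 51.728 ft²·°F·h/BTU

51.73 ft²·°F·h/BTU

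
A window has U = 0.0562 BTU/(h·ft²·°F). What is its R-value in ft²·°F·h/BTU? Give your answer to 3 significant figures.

17.8 ft²·°F·h/BTU

R = 1/U = 1/0.0562 = 17.79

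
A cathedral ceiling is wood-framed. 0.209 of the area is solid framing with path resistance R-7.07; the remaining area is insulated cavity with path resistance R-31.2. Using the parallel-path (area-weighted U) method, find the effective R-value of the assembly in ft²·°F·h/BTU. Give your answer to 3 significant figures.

18.2 ft²·°F·h/BTU

U_eff = 0.791/31.2 + 0.209/7.07 = 0.02535 + 0.02956 = 0.05491
R_eff = 1/U_eff = 18.21 ft²·°F·h/BTU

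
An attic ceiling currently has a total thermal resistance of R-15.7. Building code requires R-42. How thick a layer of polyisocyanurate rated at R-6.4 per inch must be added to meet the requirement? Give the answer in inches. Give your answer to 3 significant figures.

ΔR = 42 − 15.7 = 26.3 ft²·°F·h/BTU
L = ΔR / (R/in) = 26.3/6.4 = 4.109 in

4.11 in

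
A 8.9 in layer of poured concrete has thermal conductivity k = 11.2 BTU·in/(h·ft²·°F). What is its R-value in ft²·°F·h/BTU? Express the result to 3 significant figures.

R = L/k = 8.9/11.2 = 0.7946 ft²·°F·h/BTU

0.795 ft²·°F·h/BTU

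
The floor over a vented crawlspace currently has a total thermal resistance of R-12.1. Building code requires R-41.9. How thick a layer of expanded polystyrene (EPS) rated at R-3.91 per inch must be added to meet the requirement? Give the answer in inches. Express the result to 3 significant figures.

ΔR = 41.9 − 12.1 = 29.8 ft²·°F·h/BTU
L = ΔR / (R/in) = 29.8/3.91 = 7.621 in

7.62 in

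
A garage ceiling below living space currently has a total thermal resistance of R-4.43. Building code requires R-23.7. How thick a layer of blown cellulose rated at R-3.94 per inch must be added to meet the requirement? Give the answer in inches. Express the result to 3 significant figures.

ΔR = 23.7 − 4.43 = 19.27 ft²·°F·h/BTU
L = ΔR / (R/in) = 19.27/3.94 = 4.891 in

4.89 in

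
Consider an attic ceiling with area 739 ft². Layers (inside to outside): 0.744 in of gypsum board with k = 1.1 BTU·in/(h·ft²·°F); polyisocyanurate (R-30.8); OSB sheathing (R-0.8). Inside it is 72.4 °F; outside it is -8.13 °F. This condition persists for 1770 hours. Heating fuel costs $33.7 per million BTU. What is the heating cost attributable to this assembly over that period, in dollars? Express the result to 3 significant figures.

0.744/1.1 = 0.6764
R_total = 0.6764 + 30.8 + 0.8 = 32.28 ft²·°F·h/BTU
Q = 739 × (72.4 − (-8.13)) / 32.28 = 1844 BTU/h
E = 1844 × 1770 = 3264000 BTU
Cost = 3264000/10⁶ × 33.7 = $110

110 dollars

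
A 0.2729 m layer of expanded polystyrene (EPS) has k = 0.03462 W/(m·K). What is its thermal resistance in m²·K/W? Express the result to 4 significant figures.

R = L/k = 0.2729/0.03462 = 7.8827 m²·K/W

7.883 m²·K/W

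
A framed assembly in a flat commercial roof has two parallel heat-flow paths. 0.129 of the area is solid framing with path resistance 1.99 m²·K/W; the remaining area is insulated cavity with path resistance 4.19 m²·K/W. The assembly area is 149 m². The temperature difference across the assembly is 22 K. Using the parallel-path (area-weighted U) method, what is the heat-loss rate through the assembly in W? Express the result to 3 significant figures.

894 W

U_eff = 0.871/4.19 + 0.129/1.99 = 0.2079 + 0.06482 = 0.2727
R_eff = 1/U_eff = 3.667 m²·K/W
Q = 149 × 22 / 3.667 = 893.9 W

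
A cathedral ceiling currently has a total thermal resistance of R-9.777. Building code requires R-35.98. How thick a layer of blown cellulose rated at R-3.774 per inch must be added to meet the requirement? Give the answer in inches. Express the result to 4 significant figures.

ΔR = 35.98 − 9.777 = 26.203 ft²·°F·h/BTU
L = ΔR / (R/in) = 26.203/3.774 = 6.943 in

6.943 in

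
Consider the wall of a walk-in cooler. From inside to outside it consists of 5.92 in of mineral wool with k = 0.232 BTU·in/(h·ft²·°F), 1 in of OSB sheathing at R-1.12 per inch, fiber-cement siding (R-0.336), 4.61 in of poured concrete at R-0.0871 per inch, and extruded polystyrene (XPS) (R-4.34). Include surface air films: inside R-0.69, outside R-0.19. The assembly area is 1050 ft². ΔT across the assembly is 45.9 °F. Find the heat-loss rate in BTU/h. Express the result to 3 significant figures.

5.92/0.232 = 25.52
1 × 1.12 = 1.12
4.61 × 0.0871 = 0.4015
R_total = 0.69 + 25.52 + 1.12 + 0.336 + 0.4015 + 4.34 + 0.19 = 32.59 ft²·°F·h/BTU
Q = A·ΔT/R = 1050 × 45.9 / 32.59 = 1479 BTU/h

1480 BTU/h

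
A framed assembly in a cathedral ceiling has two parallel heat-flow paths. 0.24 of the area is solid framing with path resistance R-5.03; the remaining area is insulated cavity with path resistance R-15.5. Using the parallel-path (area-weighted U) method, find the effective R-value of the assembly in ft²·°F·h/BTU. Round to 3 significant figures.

U_eff = 0.76/15.5 + 0.24/5.03 = 0.04903 + 0.04771 = 0.09675
R_eff = 1/U_eff = 10.34 ft²·°F·h/BTU

10.3 ft²·°F·h/BTU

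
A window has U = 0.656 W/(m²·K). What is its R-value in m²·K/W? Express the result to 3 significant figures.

1.52 m²·K/W

R = 1/U = 1/0.656 = 1.524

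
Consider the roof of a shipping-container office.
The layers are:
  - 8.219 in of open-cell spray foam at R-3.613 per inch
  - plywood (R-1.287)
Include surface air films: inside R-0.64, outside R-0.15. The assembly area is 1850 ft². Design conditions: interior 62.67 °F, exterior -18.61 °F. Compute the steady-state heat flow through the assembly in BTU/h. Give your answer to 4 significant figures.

8.219 × 3.613 = 29.695
R_total = 0.64 + 29.695 + 1.287 + 0.15 = 31.772 ft²·°F·h/BTU
Q = A·ΔT/R = 1850 × (62.67 − (-18.61)) / 31.772 = 4732.7 BTU/h

4733 BTU/h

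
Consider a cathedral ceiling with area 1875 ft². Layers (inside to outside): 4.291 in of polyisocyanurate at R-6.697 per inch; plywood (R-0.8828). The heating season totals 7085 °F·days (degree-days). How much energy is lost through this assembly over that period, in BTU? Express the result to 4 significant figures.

4.291 × 6.697 = 28.737
R_total = 28.737 + 0.8828 = 29.62 ft²·°F·h/BTU
E = A × HDD × 24 / R = 1875 × 7085 × 24 / 29.62 = 10764000 BTU

10760000 BTU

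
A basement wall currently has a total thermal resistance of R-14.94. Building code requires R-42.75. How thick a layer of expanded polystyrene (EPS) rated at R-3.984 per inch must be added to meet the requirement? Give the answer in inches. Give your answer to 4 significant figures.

6.980 in

ΔR = 42.75 − 14.94 = 27.81 ft²·°F·h/BTU
L = ΔR / (R/in) = 27.81/3.984 = 6.9804 in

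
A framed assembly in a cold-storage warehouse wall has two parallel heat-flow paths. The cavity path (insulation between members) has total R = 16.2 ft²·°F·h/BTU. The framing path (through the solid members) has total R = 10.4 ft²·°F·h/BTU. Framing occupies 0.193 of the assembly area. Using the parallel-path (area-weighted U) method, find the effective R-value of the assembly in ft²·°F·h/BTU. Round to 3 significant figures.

14.6 ft²·°F·h/BTU

U_eff = 0.807/16.2 + 0.193/10.4 = 0.04981 + 0.01856 = 0.06837
R_eff = 1/U_eff = 14.63 ft²·°F·h/BTU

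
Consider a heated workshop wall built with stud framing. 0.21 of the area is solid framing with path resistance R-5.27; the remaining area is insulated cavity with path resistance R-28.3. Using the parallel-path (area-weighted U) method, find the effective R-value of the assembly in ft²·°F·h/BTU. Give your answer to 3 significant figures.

U_eff = 0.79/28.3 + 0.21/5.27 = 0.02792 + 0.03985 = 0.06776
R_eff = 1/U_eff = 14.76 ft²·°F·h/BTU

14.8 ft²·°F·h/BTU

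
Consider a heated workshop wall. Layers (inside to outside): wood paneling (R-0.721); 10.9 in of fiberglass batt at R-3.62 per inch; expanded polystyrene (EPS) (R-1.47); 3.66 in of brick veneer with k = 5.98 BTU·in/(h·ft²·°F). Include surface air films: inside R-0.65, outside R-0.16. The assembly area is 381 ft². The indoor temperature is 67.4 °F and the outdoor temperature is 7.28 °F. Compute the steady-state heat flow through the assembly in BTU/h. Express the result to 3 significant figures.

532 BTU/h

10.9 × 3.62 = 39.46
3.66/5.98 = 0.612
R_total = 0.65 + 0.721 + 39.46 + 1.47 + 0.612 + 0.16 = 43.07 ft²·°F·h/BTU
Q = A·ΔT/R = 381 × (67.4 − 7.28) / 43.07 = 531.8 BTU/h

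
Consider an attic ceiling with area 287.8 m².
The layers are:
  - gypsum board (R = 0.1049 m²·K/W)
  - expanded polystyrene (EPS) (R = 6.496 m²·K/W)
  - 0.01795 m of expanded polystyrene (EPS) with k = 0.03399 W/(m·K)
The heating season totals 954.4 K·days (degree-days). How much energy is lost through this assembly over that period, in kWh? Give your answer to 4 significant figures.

924.7 kWh

0.01795/0.03399 = 0.5281
R_total = 0.1049 + 6.496 + 0.5281 = 7.129 m²·K/W
E = A × HDD × 24 / R / 1000 = 287.8 × 954.4 × 24 / 7.129 / 1000 = 924.71 kWh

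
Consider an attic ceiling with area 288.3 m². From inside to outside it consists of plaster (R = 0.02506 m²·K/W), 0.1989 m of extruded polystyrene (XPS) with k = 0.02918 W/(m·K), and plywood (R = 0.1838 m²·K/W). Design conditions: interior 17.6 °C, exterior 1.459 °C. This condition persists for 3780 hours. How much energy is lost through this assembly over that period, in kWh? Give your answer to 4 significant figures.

2504 kWh

0.1989/0.02918 = 6.8163
R_total = 0.02506 + 6.8163 + 0.1838 = 7.0252 m²·K/W
Q = 288.3 × (17.6 − 1.459) / 7.0252 = 662.4 W
E = 662.4 W × 3780 h / 1000 = 2503.9 kWh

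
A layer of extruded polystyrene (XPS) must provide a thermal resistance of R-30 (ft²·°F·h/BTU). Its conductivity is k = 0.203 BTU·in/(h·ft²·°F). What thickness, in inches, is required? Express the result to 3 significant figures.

L = R × k = 30 × 0.203 = 6.09 in

6.09 in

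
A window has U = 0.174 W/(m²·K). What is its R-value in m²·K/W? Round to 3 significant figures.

R = 1/U = 1/0.174 = 5.747

5.75 m²·K/W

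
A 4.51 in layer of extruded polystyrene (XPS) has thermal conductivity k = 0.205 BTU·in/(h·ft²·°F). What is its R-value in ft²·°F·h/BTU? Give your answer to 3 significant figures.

R = L/k = 4.51/0.205 = 22 ft²·°F·h/BTU

22.0 ft²·°F·h/BTU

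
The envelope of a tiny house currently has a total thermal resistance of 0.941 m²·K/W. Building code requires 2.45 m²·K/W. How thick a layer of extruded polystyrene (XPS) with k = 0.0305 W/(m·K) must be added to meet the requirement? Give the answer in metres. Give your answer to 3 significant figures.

0.0460 m

ΔR = 2.45 − 0.941 = 1.509 m²·K/W
L = ΔR × k = 1.509 × 0.0305 = 0.04602 m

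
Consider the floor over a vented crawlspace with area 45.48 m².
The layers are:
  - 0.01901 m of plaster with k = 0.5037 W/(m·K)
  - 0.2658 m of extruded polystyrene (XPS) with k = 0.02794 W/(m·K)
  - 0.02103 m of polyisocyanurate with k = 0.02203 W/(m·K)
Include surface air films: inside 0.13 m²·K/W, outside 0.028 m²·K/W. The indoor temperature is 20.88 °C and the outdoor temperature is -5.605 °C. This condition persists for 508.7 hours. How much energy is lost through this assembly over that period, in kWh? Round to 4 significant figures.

0.01901/0.5037 = 0.037741
0.2658/0.02794 = 9.5132
0.02103/0.02203 = 0.95461
R_total = 0.13 + 0.037741 + 9.5132 + 0.95461 + 0.028 = 10.664 m²·K/W
Q = 45.48 × (20.88 − (-5.605)) / 10.664 = 112.96 W
E = 112.96 W × 508.7 h / 1000 = 57.462 kWh

57.46 kWh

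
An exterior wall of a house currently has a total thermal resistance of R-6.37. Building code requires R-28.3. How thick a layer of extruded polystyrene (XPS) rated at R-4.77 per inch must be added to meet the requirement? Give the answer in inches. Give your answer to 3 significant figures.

4.60 in

ΔR = 28.3 − 6.37 = 21.93 ft²·°F·h/BTU
L = ΔR / (R/in) = 21.93/4.77 = 4.597 in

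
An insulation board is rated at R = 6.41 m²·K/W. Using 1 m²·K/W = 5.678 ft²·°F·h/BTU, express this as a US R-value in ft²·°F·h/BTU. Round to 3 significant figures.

R_US = 6.41 × 5.678 = 36.4

36.4 ft²·°F·h/BTU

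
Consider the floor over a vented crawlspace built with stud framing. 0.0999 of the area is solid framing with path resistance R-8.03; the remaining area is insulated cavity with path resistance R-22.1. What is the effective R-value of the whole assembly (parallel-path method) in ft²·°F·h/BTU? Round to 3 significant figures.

18.8 ft²·°F·h/BTU

U_eff = 0.9001/22.1 + 0.0999/8.03 = 0.04073 + 0.01244 = 0.05317
R_eff = 1/U_eff = 18.81 ft²·°F·h/BTU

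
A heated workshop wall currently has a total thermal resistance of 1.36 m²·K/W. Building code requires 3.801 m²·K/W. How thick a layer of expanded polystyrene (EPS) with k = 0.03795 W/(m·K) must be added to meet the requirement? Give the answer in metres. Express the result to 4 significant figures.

ΔR = 3.801 − 1.36 = 2.441 m²·K/W
L = ΔR × k = 2.441 × 0.03795 = 0.092636 m

0.09264 m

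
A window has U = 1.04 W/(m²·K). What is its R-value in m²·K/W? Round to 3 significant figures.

0.962 m²·K/W

R = 1/U = 1/1.04 = 0.9615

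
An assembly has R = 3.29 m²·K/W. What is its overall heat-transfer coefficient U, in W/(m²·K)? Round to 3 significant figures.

U = 1/R = 1/3.29 = 0.304

0.304 W/(m²·K)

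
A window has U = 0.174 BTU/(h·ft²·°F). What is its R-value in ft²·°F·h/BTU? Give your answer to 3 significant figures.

5.75 ft²·°F·h/BTU

R = 1/U = 1/0.174 = 5.747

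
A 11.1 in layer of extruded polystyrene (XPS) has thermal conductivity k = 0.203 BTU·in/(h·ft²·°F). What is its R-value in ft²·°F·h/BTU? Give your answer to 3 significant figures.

R = L/k = 11.1/0.203 = 54.68 ft²·°F·h/BTU

54.7 ft²·°F·h/BTU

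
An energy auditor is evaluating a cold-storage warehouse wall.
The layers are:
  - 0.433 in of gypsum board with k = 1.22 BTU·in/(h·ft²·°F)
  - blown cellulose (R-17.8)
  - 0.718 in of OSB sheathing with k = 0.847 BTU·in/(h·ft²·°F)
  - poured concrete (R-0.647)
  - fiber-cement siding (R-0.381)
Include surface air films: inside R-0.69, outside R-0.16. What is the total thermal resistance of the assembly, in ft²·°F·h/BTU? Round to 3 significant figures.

20.9 ft²·°F·h/BTU

0.433/1.22 = 0.3549
0.718/0.847 = 0.8477
R_total = 0.69 + 0.3549 + 17.8 + 0.8477 + 0.647 + 0.381 + 0.16 = 20.88 ft²·°F·h/BTU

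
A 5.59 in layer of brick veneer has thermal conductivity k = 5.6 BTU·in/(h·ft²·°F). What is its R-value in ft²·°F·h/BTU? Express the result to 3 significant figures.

0.998 ft²·°F·h/BTU

R = L/k = 5.59/5.6 = 0.9982 ft²·°F·h/BTU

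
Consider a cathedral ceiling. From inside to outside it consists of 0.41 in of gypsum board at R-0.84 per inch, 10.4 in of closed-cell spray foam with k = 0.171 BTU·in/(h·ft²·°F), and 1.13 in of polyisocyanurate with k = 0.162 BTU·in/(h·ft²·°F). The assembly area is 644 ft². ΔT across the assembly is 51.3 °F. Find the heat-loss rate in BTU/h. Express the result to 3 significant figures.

0.41 × 0.84 = 0.3444
10.4/0.171 = 60.82
1.13/0.162 = 6.975
R_total = 0.3444 + 60.82 + 6.975 = 68.14 ft²·°F·h/BTU
Q = A·ΔT/R = 644 × 51.3 / 68.14 = 484.9 BTU/h

485 BTU/h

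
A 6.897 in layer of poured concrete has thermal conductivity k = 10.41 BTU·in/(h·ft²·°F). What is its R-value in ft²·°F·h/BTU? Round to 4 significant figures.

0.6625 ft²·°F·h/BTU

R = L/k = 6.897/10.41 = 0.66254 ft²·°F·h/BTU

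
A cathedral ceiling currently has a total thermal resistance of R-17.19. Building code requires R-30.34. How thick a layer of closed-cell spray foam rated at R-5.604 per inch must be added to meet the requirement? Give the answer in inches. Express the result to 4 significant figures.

2.347 in

ΔR = 30.34 − 17.19 = 13.15 ft²·°F·h/BTU
L = ΔR / (R/in) = 13.15/5.604 = 2.3465 in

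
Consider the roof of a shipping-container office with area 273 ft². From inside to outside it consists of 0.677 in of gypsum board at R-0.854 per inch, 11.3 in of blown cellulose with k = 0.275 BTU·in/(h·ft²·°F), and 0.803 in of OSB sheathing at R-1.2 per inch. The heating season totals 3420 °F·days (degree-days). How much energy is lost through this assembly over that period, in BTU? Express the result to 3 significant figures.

0.677 × 0.854 = 0.5782
11.3/0.275 = 41.09
0.803 × 1.2 = 0.9636
R_total = 0.5782 + 41.09 + 0.9636 = 42.63 ft²·°F·h/BTU
E = A × HDD × 24 / R = 273 × 3420 × 24 / 42.63 = 525600 BTU

526000 BTU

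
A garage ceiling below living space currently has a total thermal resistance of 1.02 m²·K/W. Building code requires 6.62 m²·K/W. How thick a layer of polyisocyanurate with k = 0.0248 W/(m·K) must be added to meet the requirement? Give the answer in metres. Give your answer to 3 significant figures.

0.139 m

ΔR = 6.62 − 1.02 = 5.6 m²·K/W
L = ΔR × k = 5.6 × 0.0248 = 0.1389 m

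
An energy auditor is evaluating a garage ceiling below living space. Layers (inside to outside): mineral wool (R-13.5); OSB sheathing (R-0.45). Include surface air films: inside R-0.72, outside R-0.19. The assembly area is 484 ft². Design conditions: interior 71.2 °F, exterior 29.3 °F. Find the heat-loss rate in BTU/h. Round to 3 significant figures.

1360 BTU/h

R_total = 0.72 + 13.5 + 0.45 + 0.19 = 14.86 ft²·°F·h/BTU
Q = A·ΔT/R = 484 × (71.2 − 29.3) / 14.86 = 1365 BTU/h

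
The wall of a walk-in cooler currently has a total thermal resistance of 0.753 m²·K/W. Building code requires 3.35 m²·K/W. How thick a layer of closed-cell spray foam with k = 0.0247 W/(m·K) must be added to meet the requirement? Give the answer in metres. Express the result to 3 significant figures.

0.0641 m

ΔR = 3.35 − 0.753 = 2.597 m²·K/W
L = ΔR × k = 2.597 × 0.0247 = 0.06415 m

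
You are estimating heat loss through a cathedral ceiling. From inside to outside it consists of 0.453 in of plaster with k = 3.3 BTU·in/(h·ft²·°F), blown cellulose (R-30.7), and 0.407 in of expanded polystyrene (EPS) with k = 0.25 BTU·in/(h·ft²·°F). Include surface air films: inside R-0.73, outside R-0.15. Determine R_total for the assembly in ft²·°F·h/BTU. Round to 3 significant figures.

33.3 ft²·°F·h/BTU

0.453/3.3 = 0.1373
0.407/0.25 = 1.628
R_total = 0.73 + 0.1373 + 30.7 + 1.628 + 0.15 = 33.35 ft²·°F·h/BTU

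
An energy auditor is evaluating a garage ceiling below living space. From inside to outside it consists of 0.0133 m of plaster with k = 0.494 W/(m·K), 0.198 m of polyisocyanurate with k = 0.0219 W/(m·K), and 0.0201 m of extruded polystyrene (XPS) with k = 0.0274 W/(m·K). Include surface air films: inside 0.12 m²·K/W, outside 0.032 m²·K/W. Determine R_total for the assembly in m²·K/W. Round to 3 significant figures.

9.95 m²·K/W

0.0133/0.494 = 0.02692
0.198/0.0219 = 9.041
0.0201/0.0274 = 0.7336
R_total = 0.12 + 0.02692 + 9.041 + 0.7336 + 0.032 = 9.954 m²·K/W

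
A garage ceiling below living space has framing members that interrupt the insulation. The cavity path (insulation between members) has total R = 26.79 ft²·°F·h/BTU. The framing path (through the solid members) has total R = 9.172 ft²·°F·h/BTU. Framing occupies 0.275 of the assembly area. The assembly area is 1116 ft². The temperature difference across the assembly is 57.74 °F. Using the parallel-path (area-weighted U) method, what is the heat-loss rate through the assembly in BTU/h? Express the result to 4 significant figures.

3676 BTU/h

U_eff = 0.725/26.79 + 0.275/9.172 = 0.027062 + 0.029983 = 0.057045
R_eff = 1/U_eff = 17.53 ft²·°F·h/BTU
Q = 1116 × 57.74 / 17.53 = 3675.8 BTU/h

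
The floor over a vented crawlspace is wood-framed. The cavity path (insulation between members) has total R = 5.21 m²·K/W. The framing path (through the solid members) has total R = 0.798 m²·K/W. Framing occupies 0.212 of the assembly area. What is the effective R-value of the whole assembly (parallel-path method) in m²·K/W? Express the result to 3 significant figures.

U_eff = 0.788/5.21 + 0.212/0.798 = 0.1512 + 0.2657 = 0.4169
R_eff = 1/U_eff = 2.399 m²·K/W

2.40 m²·K/W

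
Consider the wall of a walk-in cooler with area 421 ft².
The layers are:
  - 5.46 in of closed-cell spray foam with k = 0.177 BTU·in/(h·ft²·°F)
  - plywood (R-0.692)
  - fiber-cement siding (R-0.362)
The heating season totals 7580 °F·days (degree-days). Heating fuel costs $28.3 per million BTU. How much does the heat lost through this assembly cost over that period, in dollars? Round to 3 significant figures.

67.9 dollars

5.46/0.177 = 30.85
R_total = 30.85 + 0.692 + 0.362 = 31.9 ft²·°F·h/BTU
E = A × HDD × 24 / R = 421 × 7580 × 24 / 31.9 = 2401000 BTU
Cost = 2401000/10⁶ × 28.3 = $67.94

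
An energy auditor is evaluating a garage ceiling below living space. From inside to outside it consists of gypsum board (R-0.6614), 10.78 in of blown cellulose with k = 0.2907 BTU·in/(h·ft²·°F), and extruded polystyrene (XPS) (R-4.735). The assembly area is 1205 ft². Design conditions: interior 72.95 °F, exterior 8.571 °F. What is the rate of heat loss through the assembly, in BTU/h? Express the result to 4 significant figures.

1826 BTU/h

10.78/0.2907 = 37.083
R_total = 0.6614 + 37.083 + 4.735 = 42.479 ft²·°F·h/BTU
Q = A·ΔT/R = 1205 × (72.95 − 8.571) / 42.479 = 1826.2 BTU/h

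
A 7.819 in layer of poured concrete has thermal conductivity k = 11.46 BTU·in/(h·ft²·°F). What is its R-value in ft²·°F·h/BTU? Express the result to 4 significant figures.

0.6823 ft²·°F·h/BTU

R = L/k = 7.819/11.46 = 0.68229 ft²·°F·h/BTU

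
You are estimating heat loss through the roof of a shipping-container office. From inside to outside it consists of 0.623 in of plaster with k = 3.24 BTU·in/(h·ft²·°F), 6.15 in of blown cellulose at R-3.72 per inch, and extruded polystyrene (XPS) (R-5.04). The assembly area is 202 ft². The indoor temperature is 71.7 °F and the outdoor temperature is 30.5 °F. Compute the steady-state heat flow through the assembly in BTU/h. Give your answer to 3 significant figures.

296 BTU/h

0.623/3.24 = 0.1923
6.15 × 3.72 = 22.88
R_total = 0.1923 + 22.88 + 5.04 = 28.11 ft²·°F·h/BTU
Q = A·ΔT/R = 202 × (71.7 − 30.5) / 28.11 = 296.1 BTU/h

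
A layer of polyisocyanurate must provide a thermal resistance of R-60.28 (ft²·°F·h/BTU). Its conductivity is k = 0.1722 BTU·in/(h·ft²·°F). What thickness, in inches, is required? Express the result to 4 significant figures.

10.38 in

L = R × k = 60.28 × 0.1722 = 10.38 in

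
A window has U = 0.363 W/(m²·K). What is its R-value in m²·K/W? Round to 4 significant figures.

2.755 m²·K/W

R = 1/U = 1/0.363 = 2.7548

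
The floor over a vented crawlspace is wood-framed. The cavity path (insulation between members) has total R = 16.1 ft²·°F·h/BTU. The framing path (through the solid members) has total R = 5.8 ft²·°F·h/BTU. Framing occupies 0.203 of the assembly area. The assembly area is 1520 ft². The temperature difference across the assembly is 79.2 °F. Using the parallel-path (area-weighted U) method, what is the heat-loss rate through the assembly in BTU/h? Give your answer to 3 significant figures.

U_eff = 0.797/16.1 + 0.203/5.8 = 0.0495 + 0.035 = 0.0845
R_eff = 1/U_eff = 11.83 ft²·°F·h/BTU
Q = 1520 × 79.2 / 11.83 = 10170 BTU/h

10200 BTU/h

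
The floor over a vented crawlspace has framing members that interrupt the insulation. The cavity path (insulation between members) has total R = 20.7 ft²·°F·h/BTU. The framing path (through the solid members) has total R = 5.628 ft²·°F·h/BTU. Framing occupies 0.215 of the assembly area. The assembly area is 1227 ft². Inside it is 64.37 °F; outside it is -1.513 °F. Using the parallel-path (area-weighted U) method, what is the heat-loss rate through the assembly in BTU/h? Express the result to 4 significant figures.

6154 BTU/h

U_eff = 0.785/20.7 + 0.215/5.628 = 0.037923 + 0.038202 = 0.076125
R_eff = 1/U_eff = 13.136 ft²·°F·h/BTU
Q = 1227 × (64.37 − (-1.513)) / 13.136 = 6153.8 BTU/h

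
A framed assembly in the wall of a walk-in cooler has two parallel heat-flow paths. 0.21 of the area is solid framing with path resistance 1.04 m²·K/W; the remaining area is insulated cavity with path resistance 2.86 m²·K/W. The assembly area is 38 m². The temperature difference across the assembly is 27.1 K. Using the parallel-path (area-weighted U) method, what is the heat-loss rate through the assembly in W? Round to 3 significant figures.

U_eff = 0.79/2.86 + 0.21/1.04 = 0.2762 + 0.2019 = 0.4781
R_eff = 1/U_eff = 2.091 m²·K/W
Q = 38 × 27.1 / 2.091 = 492.4 W

492 W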